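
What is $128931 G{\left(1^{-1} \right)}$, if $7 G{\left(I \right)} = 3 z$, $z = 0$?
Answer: $0$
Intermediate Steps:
$G{\left(I \right)} = 0$ ($G{\left(I \right)} = \frac{3 \cdot 0}{7} = \frac{1}{7} \cdot 0 = 0$)
$128931 G{\left(1^{-1} \right)} = 128931 \cdot 0 = 0$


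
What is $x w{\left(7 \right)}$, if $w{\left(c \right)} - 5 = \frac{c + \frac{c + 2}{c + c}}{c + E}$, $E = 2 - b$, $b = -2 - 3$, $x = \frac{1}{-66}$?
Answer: $- \frac{1087}{12936} \approx -0.084029$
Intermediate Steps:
$x = - \frac{1}{66} \approx -0.015152$
$b = -5$ ($b = -2 - 3 = -5$)
$E = 7$ ($E = 2 - -5 = 2 + 5 = 7$)
$w{\left(c \right)} = 5 + \frac{c + \frac{2 + c}{2 c}}{7 + c}$ ($w{\left(c \right)} = 5 + \frac{c + \frac{c + 2}{c + c}}{c + 7} = 5 + \frac{c + \frac{2 + c}{2 c}}{7 + c}$)
$x w{\left(7 \right)} = - \frac{\frac{1}{2} \cdot \frac{1}{7} \frac{1}{7 + 7} \left(2 + 12 \cdot 7^{2} + 71 \cdot 7\right)}{66} = - \frac{\frac{1}{2} \cdot \frac{1}{7} \cdot \frac{1}{14} \left(2 + 12 \cdot 49 + 497\right)}{66} = - \frac{\frac{1}{2} \cdot \frac{1}{7} \cdot \frac{1}{14} \left(2 + 588 + 497\right)}{66} = - \frac{\frac{1}{2} \cdot \frac{1}{7} \cdot \frac{1}{14} \cdot 1087}{66} = \left(- \frac{1}{66}\right) \frac{1087}{196} = - \frac{1087}{12936}$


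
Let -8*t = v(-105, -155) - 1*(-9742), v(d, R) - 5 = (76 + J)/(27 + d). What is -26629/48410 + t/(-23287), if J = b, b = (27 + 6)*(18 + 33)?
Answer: -175114509241/351724985040 ≈ -0.49787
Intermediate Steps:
b = 1683 (b = 33*51 = 1683)
J = 1683
v(d, R) = 5 + 1759/(27 + d) (v(d, R) = 5 + (76 + 1683)/(27 + d) = 5 + 1759/(27 + d))
t = -758507/624 (t = -((1894 + 5*(-105))/(27 - 105) - 1*(-9742))/8 = -((1894 - 525)/(-78) + 9742)/8 = -(-1/78*1369 + 9742)/8 = -(-1369/78 + 9742)/8 = -1/8*758507/78 = -758507/624 ≈ -1215.6)
-26629/48410 + t/(-23287) = -26629/48410 - 758507/624/(-23287) = -26629*1/48410 - 758507/624*(-1/23287) = -26629/48410 + 758507/14531088 = -175114509241/351724985040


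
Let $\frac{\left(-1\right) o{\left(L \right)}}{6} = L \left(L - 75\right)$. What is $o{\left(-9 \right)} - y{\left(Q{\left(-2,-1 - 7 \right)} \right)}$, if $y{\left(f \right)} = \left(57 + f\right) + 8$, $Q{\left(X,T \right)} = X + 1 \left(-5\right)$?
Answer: $-4594$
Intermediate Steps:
$Q{\left(X,T \right)} = -5 + X$ ($Q{\left(X,T \right)} = X - 5 = -5 + X$)
$o{\left(L \right)} = - 6 L \left(-75 + L\right)$ ($o{\left(L \right)} = - 6 L \left(L - 75\right) = - 6 L \left(-75 + L\right)$)
$y{\left(f \right)} = 65 + f$
$o{\left(-9 \right)} - y{\left(Q{\left(-2,-1 - 7 \right)} \right)} = 6 \left(-9\right) \left(75 - -9\right) - \left(65 - 7\right) = 6 \left(-9\right) \left(75 + 9\right) - \left(65 - 7\right) = 6 \left(-9\right) 84 - 58 = -4536 - 58 = -4594$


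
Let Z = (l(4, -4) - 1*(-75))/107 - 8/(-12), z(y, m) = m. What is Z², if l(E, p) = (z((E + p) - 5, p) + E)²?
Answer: 192721/103041 ≈ 1.8703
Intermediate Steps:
l(E, p) = (E + p)² (l(E, p) = (p + E)² = (E + p)²)
Z = 439/321 (Z = ((4 - 4)² - 1*(-75))/107 - 8/(-12) = (0² + 75)*(1/107) - 8*(-1/12) = (0 + 75)*(1/107) + ⅔ = 75*(1/107) + ⅔ = 75/107 + ⅔ = 439/321 ≈ 1.3676)
Z² = (439/321)² = 192721/103041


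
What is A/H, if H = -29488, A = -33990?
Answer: 16995/14744 ≈ 1.1527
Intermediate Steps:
A/H = -33990/(-29488) = -33990*(-1/29488) = 16995/14744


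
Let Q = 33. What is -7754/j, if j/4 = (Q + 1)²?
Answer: -3877/2312 ≈ -1.6769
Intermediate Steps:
j = 4624 (j = 4*(33 + 1)² = 4*34² = 4*1156 = 4624)
-7754/j = -7754/4624 = -7754*1/4624 = -3877/2312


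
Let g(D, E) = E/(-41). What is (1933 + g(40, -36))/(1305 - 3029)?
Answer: -79289/70684 ≈ -1.1217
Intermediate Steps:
g(D, E) = -E/41 (g(D, E) = E*(-1/41) = -E/41)
(1933 + g(40, -36))/(1305 - 3029) = (1933 - 1/41*(-36))/(1305 - 3029) = (1933 + 36/41)/(-1724) = (79289/41)*(-1/1724) = -79289/70684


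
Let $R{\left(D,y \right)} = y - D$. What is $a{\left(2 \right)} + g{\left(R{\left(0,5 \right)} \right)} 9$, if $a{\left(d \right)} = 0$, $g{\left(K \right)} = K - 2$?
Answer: $27$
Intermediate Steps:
$g{\left(K \right)} = -2 + K$ ($g{\left(K \right)} = K - 2 = -2 + K$)
$a{\left(2 \right)} + g{\left(R{\left(0,5 \right)} \right)} 9 = 0 + \left(-2 + \left(5 - 0\right)\right) 9 = 0 + \left(-2 + \left(5 + 0\right)\right) 9 = 0 + \left(-2 + 5\right) 9 = 0 + 3 \cdot 9 = 0 + 27 = 27$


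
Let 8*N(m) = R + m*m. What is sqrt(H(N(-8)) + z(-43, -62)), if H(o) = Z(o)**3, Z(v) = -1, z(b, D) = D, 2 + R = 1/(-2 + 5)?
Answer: 3*I*sqrt(7) ≈ 7.9373*I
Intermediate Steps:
R = -5/3 (R = -2 + 1/(-2 + 5) = -2 + 1/3 = -5/3 ≈ -1.6667)
N(m) = -5/24 + m**2/8 (N(m) = (-5/3 + m*m)/8 = (-5/3 + m**2)/8 = -5/24 + m**2/8)
H(o) = -1 (H(o) = (-1)**3 = -1)
sqrt(H(N(-8)) + z(-43, -62)) = sqrt(-1 - 62) = sqrt(-63) = 3*I*sqrt(7)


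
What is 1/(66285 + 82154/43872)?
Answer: 21936/1454068837 ≈ 1.5086e-5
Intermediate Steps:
1/(66285 + 82154/43872) = 1/(66285 + 82154*(1/43872)) = 1/(66285 + 41077/21936) = 1/(1454068837/21936) = 21936/1454068837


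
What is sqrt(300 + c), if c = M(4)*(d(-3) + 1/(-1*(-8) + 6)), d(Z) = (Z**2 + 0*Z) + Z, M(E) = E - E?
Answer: 10*sqrt(3) ≈ 17.320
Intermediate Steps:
M(E) = 0
d(Z) = Z + Z**2 (d(Z) = (Z**2 + 0) + Z = Z**2 + Z = Z + Z**2)
c = 0 (c = 0*(-3*(1 - 3) + 1/(-1*(-8) + 6)) = 0*(-3*(-2) + 1/(8 + 6)) = 0*(6 + 1/14) = 0*(85/14) = 0)
sqrt(300 + c) = sqrt(300 + 0) = sqrt(300) = 10*sqrt(3)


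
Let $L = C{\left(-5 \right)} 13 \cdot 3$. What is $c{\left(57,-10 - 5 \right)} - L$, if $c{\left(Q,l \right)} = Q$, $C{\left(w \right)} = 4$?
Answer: $-99$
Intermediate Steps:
$L = 156$ ($L = 4 \cdot 13 \cdot 3 = 52 \cdot 3 = 156$)
$c{\left(57,-10 - 5 \right)} - L = 57 - 156 = -99$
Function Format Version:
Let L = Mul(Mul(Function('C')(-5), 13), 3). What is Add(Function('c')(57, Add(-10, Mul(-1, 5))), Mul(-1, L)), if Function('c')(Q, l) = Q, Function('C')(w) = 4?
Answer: -99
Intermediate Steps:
L = 156 (L = Mul(Mul(4, 13), 3) = Mul(52, 3) = 156)
Add(Function('c')(57, Add(-10, Mul(-1, 5))), Mul(-1, L)) = Add(57, Mul(-1, 156)) = Add(57, -156) = -99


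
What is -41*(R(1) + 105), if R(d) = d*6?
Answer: -4551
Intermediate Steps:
R(d) = 6*d
-41*(R(1) + 105) = -41*(6*1 + 105) = -41*(6 + 105) = -41*111 = -4551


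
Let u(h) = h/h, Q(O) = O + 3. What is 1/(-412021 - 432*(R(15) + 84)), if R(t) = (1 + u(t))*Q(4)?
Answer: -1/454357 ≈ -2.2009e-6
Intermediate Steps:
Q(O) = 3 + O
u(h) = 1
R(t) = 14 (R(t) = (1 + 1)*(3 + 4) = 2*7 = 14)
1/(-412021 - 432*(R(15) + 84)) = 1/(-412021 - 432*(14 + 84)) = 1/(-412021 - 432*98) = 1/(-412021 - 42336) = 1/(-454357) = -1/454357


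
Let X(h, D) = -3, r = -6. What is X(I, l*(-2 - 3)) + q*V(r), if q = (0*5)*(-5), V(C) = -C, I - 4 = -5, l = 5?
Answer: -3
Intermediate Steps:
I = -1 (I = 4 - 5 = -1)
q = 0 (q = 0*(-5) = 0)
X(I, l*(-2 - 3)) + q*V(r) = -3 + 0*(-1*(-6)) = -3 + 0*6 = -3 + 0 = -3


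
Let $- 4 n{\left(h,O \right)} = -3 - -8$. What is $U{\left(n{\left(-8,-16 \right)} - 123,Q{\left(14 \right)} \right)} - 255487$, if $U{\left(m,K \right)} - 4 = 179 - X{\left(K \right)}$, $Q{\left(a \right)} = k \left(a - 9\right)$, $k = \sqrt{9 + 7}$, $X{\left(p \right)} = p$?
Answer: $-255324$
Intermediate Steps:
$n{\left(h,O \right)} = - \frac{5}{4}$ ($n{\left(h,O \right)} = - \frac{-3 - -8}{4} = - \frac{-3 + 8}{4} = \left(- \frac{1}{4}\right) 5 = - \frac{5}{4}$)
$k = 4$ ($k = \sqrt{16} = 4$)
$Q{\left(a \right)} = -36 + 4 a$ ($Q{\left(a \right)} = 4 \left(a - 9\right) = 4 \left(-9 + a\right) = -36 + 4 a$)
$U{\left(m,K \right)} = 183 - K$ ($U{\left(m,K \right)} = 4 - \left(-179 + K\right) = 183 - K$)
$U{\left(n{\left(-8,-16 \right)} - 123,Q{\left(14 \right)} \right)} - 255487 = \left(183 - \left(-36 + 4 \cdot 14\right)\right) - 255487 = \left(183 - \left(-36 + 56\right)\right) - 255487 = \left(183 - 20\right) - 255487 = 163 - 255487 = -255324$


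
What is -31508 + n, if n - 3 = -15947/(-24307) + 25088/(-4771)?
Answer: -3654127529864/115968697 ≈ -31510.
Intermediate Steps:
n = -185824788/115968697 (n = 3 + (-15947/(-24307) + 25088/(-4771)) = 3 + (-15947*(-1/24307) + 25088*(-1/4771)) = 3 + (15947/24307 - 25088/4771) = 3 - 533730879/115968697 = -185824788/115968697 ≈ -1.6024)
-31508 + n = -31508 - 185824788/115968697 = -3654127529864/115968697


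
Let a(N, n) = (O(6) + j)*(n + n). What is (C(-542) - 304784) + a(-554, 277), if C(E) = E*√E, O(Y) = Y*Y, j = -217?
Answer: -405058 - 542*I*√542 ≈ -4.0506e+5 - 12618.0*I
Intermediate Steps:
O(Y) = Y²
a(N, n) = -362*n (a(N, n) = (6² - 217)*(n + n) = (36 - 217)*(2*n) = -362*n)
C(E) = E^(3/2)
(C(-542) - 304784) + a(-554, 277) = ((-542)^(3/2) - 304784) - 362*277 = (-542*I*√542 - 304784) - 100274 = (-304784 - 542*I*√542) - 100274 = -405058 - 542*I*√542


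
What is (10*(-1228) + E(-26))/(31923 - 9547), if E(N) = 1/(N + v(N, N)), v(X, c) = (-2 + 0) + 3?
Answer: -307001/559400 ≈ -0.54880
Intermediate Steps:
v(X, c) = 1 (v(X, c) = -2 + 3 = 1)
E(N) = 1/(1 + N) (E(N) = 1/(N + 1) = 1/(1 + N))
(10*(-1228) + E(-26))/(31923 - 9547) = (10*(-1228) + 1/(1 - 26))/(31923 - 9547) = (-12280 + 1/(-25))/22376 = (-12280 - 1/25)*(1/22376) = -307001/25*1/22376 = -307001/559400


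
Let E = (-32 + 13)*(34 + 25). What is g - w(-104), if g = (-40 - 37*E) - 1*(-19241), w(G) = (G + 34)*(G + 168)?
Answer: 65158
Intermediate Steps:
E = -1121 (E = -19*59 = -1121)
w(G) = (34 + G)*(168 + G)
g = 60678 (g = (-40 - 37*(-1121)) - 1*(-19241) = (-40 + 41477) + 19241 = 41437 + 19241 = 60678)
g - w(-104) = 60678 - (5712 + (-104)**2 + 202*(-104)) = 60678 - (5712 + 10816 - 21008) = 60678 - 1*(-4480) = 60678 + 4480 = 65158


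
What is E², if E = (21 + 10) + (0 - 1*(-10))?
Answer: 1681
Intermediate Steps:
E = 41 (E = 31 + (0 + 10) = 31 + 10 = 41)
E² = 41² = 1681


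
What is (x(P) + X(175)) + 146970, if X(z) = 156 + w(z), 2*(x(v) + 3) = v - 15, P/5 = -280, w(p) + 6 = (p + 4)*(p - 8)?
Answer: 352605/2 ≈ 1.7630e+5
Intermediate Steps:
w(p) = -6 + (-8 + p)*(4 + p) (w(p) = -6 + (p + 4)*(p - 8) = -6 + (4 + p)*(-8 + p) = -6 + (-8 + p)*(4 + p))
P = -1400 (P = 5*(-280) = -1400)
x(v) = -21/2 + v/2 (x(v) = -3 + (v - 15)/2 = -3 + (-15 + v)/2 = -3 + (-15/2 + v/2) = -21/2 + v/2)
X(z) = 118 + z² - 4*z (X(z) = 156 + (-38 + z² - 4*z) = 118 + z² - 4*z)
(x(P) + X(175)) + 146970 = ((-21/2 + (½)*(-1400)) + (118 + 175² - 4*175)) + 146970 = ((-21/2 - 700) + (118 + 30625 - 700)) + 146970 = (-1421/2 + 30043) + 146970 = 58665/2 + 146970 = 352605/2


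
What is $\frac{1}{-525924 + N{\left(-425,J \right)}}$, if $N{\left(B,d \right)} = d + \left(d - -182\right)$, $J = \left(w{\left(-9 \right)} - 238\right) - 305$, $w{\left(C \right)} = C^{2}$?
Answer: $- \frac{1}{526666} \approx -1.8987 \cdot 10^{-6}$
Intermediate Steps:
$J = -462$ ($J = \left(\left(-9\right)^{2} - 238\right) - 305 = \left(81 - 238\right) - 305 = -157 - 305 = -462$)
$N{\left(B,d \right)} = 182 + 2 d$ ($N{\left(B,d \right)} = d + \left(d + 182\right) = d + \left(182 + d\right) = 182 + 2 d$)
$\frac{1}{-525924 + N{\left(-425,J \right)}} = \frac{1}{-525924 + \left(182 + 2 \left(-462\right)\right)} = \frac{1}{-525924 + \left(182 - 924\right)} = \frac{1}{-525924 - 742} = \frac{1}{-526666} = - \frac{1}{526666}$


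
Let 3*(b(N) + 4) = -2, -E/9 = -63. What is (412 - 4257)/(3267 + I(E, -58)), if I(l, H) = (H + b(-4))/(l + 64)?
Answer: -7278585/6184243 ≈ -1.1770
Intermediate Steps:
E = 567 (E = -9*(-63) = 567)
b(N) = -14/3 (b(N) = -4 + (1/3)*(-2) = -4 - 2/3 = -14/3)
I(l, H) = (-14/3 + H)/(64 + l) (I(l, H) = (H - 14/3)/(l + 64) = (-14/3 + H)/(64 + l))
(412 - 4257)/(3267 + I(E, -58)) = (412 - 4257)/(3267 + (-14/3 - 58)/(64 + 567)) = -3845/(3267 - 188/3/631) = -3845/(3267 + (1/631)*(-188/3)) = -3845/(3267 - 188/1893) = -3845/6184243/1893 = -3845*1893/6184243 = -7278585/6184243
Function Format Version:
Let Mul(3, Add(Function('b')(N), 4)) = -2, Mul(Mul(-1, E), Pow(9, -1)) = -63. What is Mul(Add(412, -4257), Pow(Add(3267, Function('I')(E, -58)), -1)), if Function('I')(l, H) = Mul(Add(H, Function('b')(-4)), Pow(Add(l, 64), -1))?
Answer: Rational(-7278585, 6184243) ≈ -1.1770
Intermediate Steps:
E = 567 (E = Mul(-9, -63) = 567)
Function('b')(N) = Rational(-14, 3) (Function('b')(N) = Add(-4, Mul(Rational(1, 3), -2)) = Add(-4, Rational(-2, 3)) = Rational(-14, 3))
Function('I')(l, H) = Mul(Pow(Add(64, l), -1), Add(Rational(-14, 3), H)) (Function('I')(l, H) = Mul(Add(H, Rational(-14, 3)), Pow(Add(l, 64), -1)) = Mul(Add(Rational(-14, 3), H), Pow(Add(64, l), -1)) = Mul(Pow(Add(64, l), -1), Add(Rational(-14, 3), H)))
Mul(Add(412, -4257), Pow(Add(3267, Function('I')(E, -58)), -1)) = Mul(Add(412, -4257), Pow(Add(3267, Mul(Pow(Add(64, 567), -1), Add(Rational(-14, 3), -58))), -1)) = Mul(-3845, Pow(Add(3267, Mul(Pow(631, -1), Rational(-188, 3))), -1)) = Mul(-3845, Pow(Add(3267, Mul(Rational(1, 631), Rational(-188, 3))), -1)) = Mul(-3845, Pow(Add(3267, Rational(-188, 1893)), -1)) = Mul(-3845, Pow(Rational(6184243, 1893), -1)) = Mul(-3845, Rational(1893, 6184243)) = Rational(-7278585, 6184243)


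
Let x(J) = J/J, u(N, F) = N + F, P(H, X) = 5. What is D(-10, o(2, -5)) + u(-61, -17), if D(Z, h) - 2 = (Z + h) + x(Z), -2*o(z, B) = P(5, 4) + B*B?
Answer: -100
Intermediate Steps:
u(N, F) = F + N
o(z, B) = -5/2 - B**2/2 (o(z, B) = -(5 + B*B)/2 = -(5 + B**2)/2 = -5/2 - B**2/2)
x(J) = 1
D(Z, h) = 3 + Z + h (D(Z, h) = 2 + ((Z + h) + 1) = 2 + (1 + Z + h) = 3 + Z + h)
D(-10, o(2, -5)) + u(-61, -17) = (3 - 10 + (-5/2 - 1/2*(-5)**2)) + (-17 - 61) = (3 - 10 + (-5/2 - 1/2*25)) - 78 = (3 - 10 + (-5/2 - 25/2)) - 78 = (3 - 10 - 15) - 78 = -22 - 78 = -100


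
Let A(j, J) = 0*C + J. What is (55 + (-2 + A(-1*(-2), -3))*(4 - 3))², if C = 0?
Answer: 2500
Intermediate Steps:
A(j, J) = J (A(j, J) = 0*0 + J = 0 + J = J)
(55 + (-2 + A(-1*(-2), -3))*(4 - 3))² = (55 + (-2 - 3)*(4 - 3))² = (55 - 5*1)² = (55 - 5)² = 50² = 2500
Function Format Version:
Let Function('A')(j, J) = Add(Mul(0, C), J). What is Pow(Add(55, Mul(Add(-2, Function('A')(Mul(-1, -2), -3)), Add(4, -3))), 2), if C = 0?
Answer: 2500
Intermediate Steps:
Function('A')(j, J) = J (Function('A')(j, J) = Add(Mul(0, 0), J) = Add(0, J) = J)
Pow(Add(55, Mul(Add(-2, Function('A')(Mul(-1, -2), -3)), Add(4, -3))), 2) = Pow(Add(55, Mul(Add(-2, -3), Add(4, -3))), 2) = Pow(Add(55, Mul(-5, 1)), 2) = Pow(Add(55, -5), 2) = Pow(50, 2) = 2500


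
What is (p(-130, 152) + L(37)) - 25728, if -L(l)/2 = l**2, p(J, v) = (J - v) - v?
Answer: -28900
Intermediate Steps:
p(J, v) = J - 2*v
L(l) = -2*l**2
(p(-130, 152) + L(37)) - 25728 = ((-130 - 2*152) - 2*37**2) - 25728 = ((-130 - 304) - 2*1369) - 25728 = (-434 - 2738) - 25728 = -3172 - 25728 = -28900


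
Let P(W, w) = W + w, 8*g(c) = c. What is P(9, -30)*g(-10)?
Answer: 105/4 ≈ 26.250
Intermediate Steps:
g(c) = c/8
P(9, -30)*g(-10) = (9 - 30)*((⅛)*(-10)) = -21*(-5/4) = 105/4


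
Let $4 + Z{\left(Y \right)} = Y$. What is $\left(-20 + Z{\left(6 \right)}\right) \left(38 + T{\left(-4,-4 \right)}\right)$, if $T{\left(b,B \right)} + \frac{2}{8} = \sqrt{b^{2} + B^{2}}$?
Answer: $- \frac{1359}{2} - 72 \sqrt{2} \approx -781.32$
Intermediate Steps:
$T{\left(b,B \right)} = - \frac{1}{4} + \sqrt{B^{2} + b^{2}}$ ($T{\left(b,B \right)} = - \frac{1}{4} + \sqrt{b^{2} + B^{2}} = - \frac{1}{4} + \sqrt{B^{2} + b^{2}}$)
$Z{\left(Y \right)} = -4 + Y$
$\left(-20 + Z{\left(6 \right)}\right) \left(38 + T{\left(-4,-4 \right)}\right) = \left(-20 + \left(-4 + 6\right)\right) \left(38 - \left(\frac{1}{4} - \sqrt{\left(-4\right)^{2} + \left(-4\right)^{2}}\right)\right) = \left(-20 + 2\right) \left(38 - \left(\frac{1}{4} - \sqrt{16 + 16}\right)\right) = - 18 \left(38 - \left(\frac{1}{4} - \sqrt{32}\right)\right) = - 18 \left(38 - \left(\frac{1}{4} - 4 \sqrt{2}\right)\right) = - 18 \left(\frac{151}{4} + 4 \sqrt{2}\right) = - \frac{1359}{2} - 72 \sqrt{2}$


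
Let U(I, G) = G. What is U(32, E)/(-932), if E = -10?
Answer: 5/466 ≈ 0.010730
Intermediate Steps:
U(32, E)/(-932) = -10/(-932) = -10*(-1/932) = 5/466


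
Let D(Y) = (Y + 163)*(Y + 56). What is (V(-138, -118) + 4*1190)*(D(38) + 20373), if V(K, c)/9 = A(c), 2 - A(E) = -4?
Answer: 189031338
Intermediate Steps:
D(Y) = (56 + Y)*(163 + Y) (D(Y) = (163 + Y)*(56 + Y) = (56 + Y)*(163 + Y))
A(E) = 6 (A(E) = 2 - 1*(-4) = 2 + 4 = 6)
V(K, c) = 54 (V(K, c) = 9*6 = 54)
(V(-138, -118) + 4*1190)*(D(38) + 20373) = (54 + 4*1190)*((9128 + 38**2 + 219*38) + 20373) = (54 + 4760)*((9128 + 1444 + 8322) + 20373) = 4814*(18894 + 20373) = 4814*39267 = 189031338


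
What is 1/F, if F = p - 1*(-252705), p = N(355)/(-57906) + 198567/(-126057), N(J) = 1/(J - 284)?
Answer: 172753807194/43655478722361137 ≈ 3.9572e-6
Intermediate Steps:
N(J) = 1/(-284 + J)
p = -272124598633/172753807194 (p = 1/((-284 + 355)*(-57906)) + 198567/(-126057) = -1/57906/71 + 198567*(-1/126057) = (1/71)*(-1/57906) - 66189/42019 = -1/4111326 - 66189/42019 = -272124598633/172753807194 ≈ -1.5752)
F = 43655478722361137/172753807194 (F = -272124598633/172753807194 - 1*(-252705) = -272124598633/172753807194 + 252705 = 43655478722361137/172753807194 ≈ 2.5270e+5)
1/F = 1/(43655478722361137/172753807194) = 172753807194/43655478722361137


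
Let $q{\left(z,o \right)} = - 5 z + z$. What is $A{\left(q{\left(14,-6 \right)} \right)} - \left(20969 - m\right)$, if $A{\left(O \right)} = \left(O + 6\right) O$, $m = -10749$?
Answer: $-28918$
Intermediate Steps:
$q{\left(z,o \right)} = - 4 z$
$A{\left(O \right)} = O \left(6 + O\right)$ ($A{\left(O \right)} = \left(6 + O\right) O = O \left(6 + O\right)$)
$A{\left(q{\left(14,-6 \right)} \right)} - \left(20969 - m\right) = \left(-4\right) 14 \left(6 - 56\right) - \left(20969 - -10749\right) = - 56 \left(6 - 56\right) - \left(20969 + 10749\right) = \left(-56\right) \left(-50\right) - 31718 = 2800 - 31718 = -28918$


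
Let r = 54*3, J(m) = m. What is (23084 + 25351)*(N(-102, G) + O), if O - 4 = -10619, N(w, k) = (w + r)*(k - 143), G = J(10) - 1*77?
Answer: -1124418525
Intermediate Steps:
r = 162
G = -67 (G = 10 - 1*77 = 10 - 77 = -67)
N(w, k) = (-143 + k)*(162 + w) (N(w, k) = (w + 162)*(k - 143) = (162 + w)*(-143 + k) = (-143 + k)*(162 + w))
O = -10615 (O = 4 - 10619 = -10615)
(23084 + 25351)*(N(-102, G) + O) = (23084 + 25351)*((-23166 - 143*(-102) + 162*(-67) - 67*(-102)) - 10615) = 48435*((-23166 + 14586 - 10854 + 6834) - 10615) = 48435*(-12600 - 10615) = 48435*(-23215) = -1124418525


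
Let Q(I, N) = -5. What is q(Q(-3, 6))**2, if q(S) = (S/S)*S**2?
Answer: 625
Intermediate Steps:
q(S) = S**2 (q(S) = 1*S**2 = S**2)
q(Q(-3, 6))**2 = ((-5)**2)**2 = 25**2 = 625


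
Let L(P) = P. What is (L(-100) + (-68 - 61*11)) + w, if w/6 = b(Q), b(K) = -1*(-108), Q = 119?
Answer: -191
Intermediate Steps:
b(K) = 108
w = 648 (w = 6*108 = 648)
(L(-100) + (-68 - 61*11)) + w = (-100 + (-68 - 61*11)) + 648 = (-100 + (-68 - 671)) + 648 = (-100 - 739) + 648 = -839 + 648 = -191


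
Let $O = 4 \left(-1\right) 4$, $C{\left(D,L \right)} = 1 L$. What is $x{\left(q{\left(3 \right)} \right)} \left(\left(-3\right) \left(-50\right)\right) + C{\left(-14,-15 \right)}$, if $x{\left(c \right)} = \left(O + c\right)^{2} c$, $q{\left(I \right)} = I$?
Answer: $76035$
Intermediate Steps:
$C{\left(D,L \right)} = L$
$O = -16$ ($O = \left(-4\right) 4 = -16$)
$x{\left(c \right)} = c \left(-16 + c\right)^{2}$ ($x{\left(c \right)} = \left(-16 + c\right)^{2} c = c \left(-16 + c\right)^{2}$)
$x{\left(q{\left(3 \right)} \right)} \left(\left(-3\right) \left(-50\right)\right) + C{\left(-14,-15 \right)} = 3 \left(-16 + 3\right)^{2} \left(\left(-3\right) \left(-50\right)\right) - 15 = 3 \left(-13\right)^{2} \cdot 150 - 15 = 3 \cdot 169 \cdot 150 - 15 = 507 \cdot 150 - 15 = 76050 - 15 = 76035$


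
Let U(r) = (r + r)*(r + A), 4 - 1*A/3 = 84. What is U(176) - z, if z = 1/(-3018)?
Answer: -67989503/3018 ≈ -22528.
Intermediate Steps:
A = -240 (A = 12 - 3*84 = 12 - 252 = -240)
U(r) = 2*r*(-240 + r) (U(r) = (r + r)*(r - 240) = (2*r)*(-240 + r) = 2*r*(-240 + r))
z = -1/3018 ≈ -0.00033135
U(176) - z = 2*176*(-240 + 176) - 1*(-1/3018) = 2*176*(-64) + 1/3018 = -22528 + 1/3018 = -67989503/3018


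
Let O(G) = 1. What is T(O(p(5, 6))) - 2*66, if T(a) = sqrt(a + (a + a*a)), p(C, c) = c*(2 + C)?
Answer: -132 + sqrt(3) ≈ -130.27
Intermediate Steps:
T(a) = sqrt(a**2 + 2*a) (T(a) = sqrt(a + (a + a**2)) = sqrt(a**2 + 2*a))
T(O(p(5, 6))) - 2*66 = sqrt(1*(2 + 1)) - 2*66 = sqrt(1*3) - 132 = sqrt(3) - 132 = -132 + sqrt(3)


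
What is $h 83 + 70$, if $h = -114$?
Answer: $-9392$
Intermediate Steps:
$h 83 + 70 = \left(-114\right) 83 + 70 = -9462 + 70 = -9392$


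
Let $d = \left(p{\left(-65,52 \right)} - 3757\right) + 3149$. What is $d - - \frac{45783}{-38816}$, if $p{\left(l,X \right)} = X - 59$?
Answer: $- \frac{23917623}{38816} \approx -616.18$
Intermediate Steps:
$p{\left(l,X \right)} = -59 + X$
$d = -615$ ($d = \left(\left(-59 + 52\right) - 3757\right) + 3149 = \left(-7 - 3757\right) + 3149 = -3764 + 3149 = -615$)
$d - - \frac{45783}{-38816} = -615 - - \frac{45783}{-38816} = -615 - \left(-45783\right) \left(- \frac{1}{38816}\right) = -615 - \frac{45783}{38816} = - \frac{23917623}{38816}$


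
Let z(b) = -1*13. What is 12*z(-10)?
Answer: -156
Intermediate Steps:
z(b) = -13
12*z(-10) = 12*(-13) = -156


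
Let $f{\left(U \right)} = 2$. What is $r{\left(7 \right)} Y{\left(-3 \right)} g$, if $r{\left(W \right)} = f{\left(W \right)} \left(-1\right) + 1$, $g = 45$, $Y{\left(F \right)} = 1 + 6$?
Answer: $-315$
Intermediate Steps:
$Y{\left(F \right)} = 7$
$r{\left(W \right)} = -1$ ($r{\left(W \right)} = 2 \left(-1\right) + 1 = -2 + 1 = -1$)
$r{\left(7 \right)} Y{\left(-3 \right)} g = \left(-1\right) 7 \cdot 45 = \left(-7\right) 45 = -315$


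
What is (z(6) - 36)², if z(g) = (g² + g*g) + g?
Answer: 1764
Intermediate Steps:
z(g) = g + 2*g² (z(g) = (g² + g²) + g = 2*g² + g = g + 2*g²)
(z(6) - 36)² = (6*(1 + 2*6) - 36)² = (6*(1 + 12) - 36)² = (6*13 - 36)² = (78 - 36)² = 42² = 1764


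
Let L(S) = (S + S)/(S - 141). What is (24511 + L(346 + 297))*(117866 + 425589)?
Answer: 3343826443320/251 ≈ 1.3322e+10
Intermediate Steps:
L(S) = 2*S/(-141 + S) (L(S) = (2*S)/(-141 + S) = 2*S/(-141 + S))
(24511 + L(346 + 297))*(117866 + 425589) = (24511 + 2*(346 + 297)/(-141 + (346 + 297)))*(117866 + 425589) = (24511 + 2*643/(-141 + 643))*543455 = (24511 + 2*643/502)*543455 = (24511 + 2*643*(1/502))*543455 = (24511 + 643/251)*543455 = (6152904/251)*543455 = 3343826443320/251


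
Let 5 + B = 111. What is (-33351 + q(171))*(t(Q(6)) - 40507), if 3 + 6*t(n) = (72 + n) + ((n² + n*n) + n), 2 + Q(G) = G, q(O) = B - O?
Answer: 4058924564/3 ≈ 1.3530e+9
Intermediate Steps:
B = 106 (B = -5 + 111 = 106)
q(O) = 106 - O
Q(G) = -2 + G
t(n) = 23/2 + n/3 + n²/3 (t(n) = -½ + ((72 + n) + ((n² + n*n) + n))/6 = -½ + ((72 + n) + ((n² + n²) + n))/6 = -½ + ((72 + n) + (2*n² + n))/6 = -½ + ((72 + n) + (n + 2*n²))/6 = -½ + (72 + 2*n + 2*n²)/6 = -½ + (12 + n/3 + n²/3) = 23/2 + n/3 + n²/3)
(-33351 + q(171))*(t(Q(6)) - 40507) = (-33351 + (106 - 1*171))*((23/2 + (-2 + 6)/3 + (-2 + 6)²/3) - 40507) = (-33351 + (106 - 171))*((23/2 + (⅓)*4 + (⅓)*4²) - 40507) = (-33351 - 65)*((23/2 + 4/3 + (⅓)*16) - 40507) = -33416*((23/2 + 4/3 + 16/3) - 40507) = -33416*(109/6 - 40507) = -33416*(-242933/6) = 4058924564/3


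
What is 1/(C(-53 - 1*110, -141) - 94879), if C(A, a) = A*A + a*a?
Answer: -1/48429 ≈ -2.0649e-5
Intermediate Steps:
C(A, a) = A**2 + a**2
1/(C(-53 - 1*110, -141) - 94879) = 1/(((-53 - 1*110)**2 + (-141)**2) - 94879) = 1/(((-53 - 110)**2 + 19881) - 94879) = 1/(((-163)**2 + 19881) - 94879) = 1/((26569 + 19881) - 94879) = 1/(46450 - 94879) = 1/(-48429) = -1/48429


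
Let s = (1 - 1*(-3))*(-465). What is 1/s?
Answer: -1/1860 ≈ -0.00053763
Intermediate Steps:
s = -1860 (s = (1 + 3)*(-465) = 4*(-465) = -1860)
1/s = 1/(-1860) = -1/1860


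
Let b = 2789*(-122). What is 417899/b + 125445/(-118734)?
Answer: -7691873723/3366682781 ≈ -2.2847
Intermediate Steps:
b = -340258
417899/b + 125445/(-118734) = 417899/(-340258) + 125445/(-118734) = 417899*(-1/340258) + 125445*(-1/118734) = -417899/340258 - 41815/39578 = -7691873723/3366682781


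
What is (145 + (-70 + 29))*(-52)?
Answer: -5408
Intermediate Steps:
(145 + (-70 + 29))*(-52) = (145 - 41)*(-52) = 104*(-52) = -5408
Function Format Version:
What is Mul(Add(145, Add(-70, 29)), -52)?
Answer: -5408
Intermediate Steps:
Mul(Add(145, Add(-70, 29)), -52) = Mul(Add(145, -41), -52) = Mul(104, -52) = -5408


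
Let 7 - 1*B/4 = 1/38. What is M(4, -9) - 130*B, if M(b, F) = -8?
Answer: -69052/19 ≈ -3634.3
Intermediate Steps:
B = 530/19 (B = 28 - 4/38 = 28 - 4*1/38 = 28 - 2/19 = 530/19 ≈ 27.895)
M(4, -9) - 130*B = -8 - 130*530/19 = -8 - 68900/19 = -69052/19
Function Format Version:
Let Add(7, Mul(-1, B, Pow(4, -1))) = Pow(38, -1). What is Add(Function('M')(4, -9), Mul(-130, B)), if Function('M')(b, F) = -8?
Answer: Rational(-69052, 19) ≈ -3634.3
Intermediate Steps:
B = Rational(530, 19) (B = Add(28, Mul(-4, Pow(38, -1))) = Add(28, Mul(-4, Rational(1, 38))) = Add(28, Rational(-2, 19)) = Rational(530, 19) ≈ 27.895)
Add(Function('M')(4, -9), Mul(-130, B)) = Add(-8, Mul(-130, Rational(530, 19))) = Add(-8, Rational(-68900, 19)) = Rational(-69052, 19)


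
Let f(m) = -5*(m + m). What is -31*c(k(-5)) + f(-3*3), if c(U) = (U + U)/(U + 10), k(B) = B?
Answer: 152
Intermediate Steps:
f(m) = -10*m
c(U) = 2*U/(10 + U) (c(U) = (2*U)/(10 + U) = 2*U/(10 + U))
-31*c(k(-5)) + f(-3*3) = -62*(-5)/(10 - 5) - (-30)*3 = -62*(-5)/5 - 10*(-9) = -62*(-5)/5 + 90 = -31*(-2) + 90 = 62 + 90 = 152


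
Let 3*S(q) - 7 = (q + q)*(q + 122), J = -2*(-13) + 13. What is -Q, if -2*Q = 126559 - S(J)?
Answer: 183556/3 ≈ 61185.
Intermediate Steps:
J = 39 (J = 26 + 13 = 39)
S(q) = 7/3 + 2*q*(122 + q)/3 (S(q) = 7/3 + ((q + q)*(q + 122))/3 = 7/3 + ((2*q)*(122 + q))/3 = 7/3 + (2*q*(122 + q))/3 = 7/3 + 2*q*(122 + q)/3)
Q = -183556/3 (Q = -(126559 - (7/3 + (⅔)*39² + (244/3)*39))/2 = -(126559 - (7/3 + (⅔)*1521 + 3172))/2 = -(126559 - (7/3 + 1014 + 3172))/2 = -(126559 - 1*12565/3)/2 = -(126559 - 12565/3)/2 = -½*367112/3 = -183556/3 ≈ -61185.)
-Q = -1*(-183556/3) = 183556/3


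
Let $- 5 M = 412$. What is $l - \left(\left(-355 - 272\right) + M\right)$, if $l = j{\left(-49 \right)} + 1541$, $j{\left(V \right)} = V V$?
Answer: $\frac{23257}{5} \approx 4651.4$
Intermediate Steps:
$M = - \frac{412}{5}$ ($M = \left(- \frac{1}{5}\right) 412 = - \frac{412}{5} \approx -82.4$)
$j{\left(V \right)} = V^{2}$
$l = 3942$ ($l = \left(-49\right)^{2} + 1541 = 2401 + 1541 = 3942$)
$l - \left(\left(-355 - 272\right) + M\right) = 3942 - \left(\left(-355 - 272\right) - \frac{412}{5}\right) = 3942 - \left(-627 - \frac{412}{5}\right) = 3942 - - \frac{3547}{5} = 3942 + \frac{3547}{5} = \frac{23257}{5}$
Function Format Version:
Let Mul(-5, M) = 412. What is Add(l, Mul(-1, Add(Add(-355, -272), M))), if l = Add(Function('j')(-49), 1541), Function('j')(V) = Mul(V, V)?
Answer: Rational(23257, 5) ≈ 4651.4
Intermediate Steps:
M = Rational(-412, 5) (M = Mul(Rational(-1, 5), 412) = Rational(-412, 5) ≈ -82.400)
Function('j')(V) = Pow(V, 2)
l = 3942 (l = Add(Pow(-49, 2), 1541) = Add(2401, 1541) = 3942)
Add(l, Mul(-1, Add(Add(-355, -272), M))) = Add(3942, Mul(-1, Add(Add(-355, -272), Rational(-412, 5)))) = Add(3942, Mul(-1, Add(-627, Rational(-412, 5)))) = Add(3942, Mul(-1, Rational(-3547, 5))) = Add(3942, Rational(3547, 5)) = Rational(23257, 5)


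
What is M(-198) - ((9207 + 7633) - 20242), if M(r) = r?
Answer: 3204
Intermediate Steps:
M(-198) - ((9207 + 7633) - 20242) = -198 - ((9207 + 7633) - 20242) = -198 - (16840 - 20242) = -198 - 1*(-3402) = -198 + 3402 = 3204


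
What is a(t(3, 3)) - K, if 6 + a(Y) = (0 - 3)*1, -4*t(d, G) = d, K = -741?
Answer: 732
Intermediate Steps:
t(d, G) = -d/4
a(Y) = -9 (a(Y) = -6 + (0 - 3)*1 = -6 - 3*1 = -6 - 3 = -9)
a(t(3, 3)) - K = -9 - 1*(-741) = -9 + 741 = 732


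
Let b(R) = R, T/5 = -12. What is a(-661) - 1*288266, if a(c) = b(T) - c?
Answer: -287665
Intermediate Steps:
T = -60 (T = 5*(-12) = -60)
a(c) = -60 - c
a(-661) - 1*288266 = (-60 - 1*(-661)) - 1*288266 = (-60 + 661) - 288266 = 601 - 288266 = -287665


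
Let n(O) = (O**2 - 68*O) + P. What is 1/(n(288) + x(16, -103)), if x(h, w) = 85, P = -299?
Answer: 1/63146 ≈ 1.5836e-5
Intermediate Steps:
n(O) = -299 + O**2 - 68*O (n(O) = (O**2 - 68*O) - 299 = -299 + O**2 - 68*O)
1/(n(288) + x(16, -103)) = 1/((-299 + 288**2 - 68*288) + 85) = 1/((-299 + 82944 - 19584) + 85) = 1/(63061 + 85) = 1/63146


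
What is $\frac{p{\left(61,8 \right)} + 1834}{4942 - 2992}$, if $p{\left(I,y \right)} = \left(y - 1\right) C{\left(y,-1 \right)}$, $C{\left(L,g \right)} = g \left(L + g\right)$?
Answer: $\frac{119}{130} \approx 0.91538$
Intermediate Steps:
$p{\left(I,y \right)} = \left(1 - y\right) \left(-1 + y\right)$ ($p{\left(I,y \right)} = \left(y - 1\right) \left(- (y - 1)\right) = \left(-1 + y\right) \left(- (-1 + y)\right) = \left(-1 + y\right) \left(1 - y\right) = \left(1 - y\right) \left(-1 + y\right)$)
$\frac{p{\left(61,8 \right)} + 1834}{4942 - 2992} = \frac{- \left(-1 + 8\right)^{2} + 1834}{4942 - 2992} = \frac{- 7^{2} + 1834}{1950} = \left(\left(-1\right) 49 + 1834\right) \frac{1}{1950} = \left(-49 + 1834\right) \frac{1}{1950} = 1785 \cdot \frac{1}{1950} = \frac{119}{130}$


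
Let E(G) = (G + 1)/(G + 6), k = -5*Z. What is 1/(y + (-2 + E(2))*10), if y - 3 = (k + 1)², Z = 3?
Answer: 4/731 ≈ 0.0054720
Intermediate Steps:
k = -15 (k = -5*3 = -15)
E(G) = (1 + G)/(6 + G)
y = 199 (y = 3 + (-15 + 1)² = 3 + (-14)² = 3 + 196 = 199)
1/(y + (-2 + E(2))*10) = 1/(199 + (-2 + (1 + 2)/(6 + 2))*10) = 1/(199 + (-2 + 3/8)*10) = 1/(199 - 13/8*10) = 1/(199 - 65/4) = 1/(731/4) = 4/731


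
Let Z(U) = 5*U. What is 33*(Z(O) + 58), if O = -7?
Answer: 759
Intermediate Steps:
33*(Z(O) + 58) = 33*(5*(-7) + 58) = 33*(-35 + 58) = 33*23 = 759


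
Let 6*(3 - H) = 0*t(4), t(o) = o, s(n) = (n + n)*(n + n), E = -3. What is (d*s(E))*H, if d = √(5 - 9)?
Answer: 216*I ≈ 216.0*I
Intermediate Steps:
s(n) = 4*n² (s(n) = (2*n)*(2*n) = 4*n²)
d = 2*I (d = √(-4) = 2*I ≈ 2.0*I)
H = 3 (H = 3 - 0*4 = 3 - ⅙*0 = 3 + 0 = 3)
(d*s(E))*H = ((2*I)*(4*(-3)²))*3 = ((2*I)*(4*9))*3 = ((2*I)*36)*3 = (72*I)*3 = 216*I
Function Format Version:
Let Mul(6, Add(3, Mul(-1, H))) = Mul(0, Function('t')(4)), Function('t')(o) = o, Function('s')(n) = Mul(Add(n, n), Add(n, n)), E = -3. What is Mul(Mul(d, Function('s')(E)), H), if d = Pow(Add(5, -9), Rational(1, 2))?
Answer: Mul(216, I) ≈ Mul(216.00, I)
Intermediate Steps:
Function('s')(n) = Mul(4, Pow(n, 2)) (Function('s')(n) = Mul(Mul(2, n), Mul(2, n)) = Mul(4, Pow(n, 2)))
d = Mul(2, I) (d = Pow(-4, Rational(1, 2)) = Mul(2, I) ≈ Mul(2.0000, I))
H = 3 (H = Add(3, Mul(Rational(-1, 6), Mul(0, 4))) = Add(3, Mul(Rational(-1, 6), 0)) = Add(3, 0) = 3)
Mul(Mul(d, Function('s')(E)), H) = Mul(Mul(Mul(2, I), Mul(4, Pow(-3, 2))), 3) = Mul(Mul(Mul(2, I), Mul(4, 9)), 3) = Mul(Mul(Mul(2, I), 36), 3) = Mul(Mul(72, I), 3) = Mul(216, I)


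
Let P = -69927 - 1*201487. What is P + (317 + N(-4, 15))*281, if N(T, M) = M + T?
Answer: -179246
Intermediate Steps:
P = -271414 (P = -69927 - 201487 = -271414)
P + (317 + N(-4, 15))*281 = -271414 + (317 + (15 - 4))*281 = -271414 + (317 + 11)*281 = -271414 + 328*281 = -271414 + 92168 = -179246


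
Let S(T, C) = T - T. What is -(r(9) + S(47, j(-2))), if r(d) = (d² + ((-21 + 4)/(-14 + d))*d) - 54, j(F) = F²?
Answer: -288/5 ≈ -57.600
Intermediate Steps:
S(T, C) = 0
r(d) = -54 + d² - 17*d/(-14 + d) (r(d) = (d² + (-17/(-14 + d))*d) - 54 = (d² - 17*d/(-14 + d)) - 54 = -54 + d² - 17*d/(-14 + d))
-(r(9) + S(47, j(-2))) = -((756 + 9³ - 71*9 - 14*9²)/(-14 + 9) + 0) = -((756 + 729 - 639 - 14*81)/(-5) + 0) = -(-(756 + 729 - 639 - 1134)/5 + 0) = -(-⅕*(-288) + 0) = -(288/5 + 0) = -1*288/5 = -288/5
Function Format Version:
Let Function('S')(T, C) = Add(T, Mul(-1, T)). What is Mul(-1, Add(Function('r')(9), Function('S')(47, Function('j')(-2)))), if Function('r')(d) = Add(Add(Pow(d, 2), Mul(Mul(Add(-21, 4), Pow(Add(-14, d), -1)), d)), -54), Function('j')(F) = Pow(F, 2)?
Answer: Rational(-288, 5) ≈ -57.600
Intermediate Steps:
Function('S')(T, C) = 0
Function('r')(d) = Add(-54, Pow(d, 2), Mul(-17, d, Pow(Add(-14, d), -1))) (Function('r')(d) = Add(Add(Pow(d, 2), Mul(Mul(-17, Pow(Add(-14, d), -1)), d)), -54) = Add(Add(Pow(d, 2), Mul(-17, d, Pow(Add(-14, d), -1))), -54) = Add(-54, Pow(d, 2), Mul(-17, d, Pow(Add(-14, d), -1))))
Mul(-1, Add(Function('r')(9), Function('S')(47, Function('j')(-2)))) = Mul(-1, Add(Mul(Pow(Add(-14, 9), -1), Add(756, Pow(9, 3), Mul(-71, 9), Mul(-14, Pow(9, 2)))), 0)) = Mul(-1, Add(Mul(Pow(-5, -1), Add(756, 729, -639, Mul(-14, 81))), 0)) = Mul(-1, Add(Mul(Rational(-1, 5), Add(756, 729, -639, -1134)), 0)) = Mul(-1, Add(Mul(Rational(-1, 5), -288), 0)) = Mul(-1, Add(Rational(288, 5), 0)) = Mul(-1, Rational(288, 5)) = Rational(-288, 5)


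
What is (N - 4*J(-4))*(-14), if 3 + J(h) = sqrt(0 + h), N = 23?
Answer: -490 + 112*I ≈ -490.0 + 112.0*I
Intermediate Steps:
J(h) = -3 + sqrt(h) (J(h) = -3 + sqrt(0 + h) = -3 + sqrt(h))
(N - 4*J(-4))*(-14) = (23 - 4*(-3 + sqrt(-4)))*(-14) = (23 - 4*(-3 + 2*I))*(-14) = (23 + (12 - 8*I))*(-14) = (35 - 8*I)*(-14) = -490 + 112*I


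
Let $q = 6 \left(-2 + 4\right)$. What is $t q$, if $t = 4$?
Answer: $48$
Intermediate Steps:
$q = 12$ ($q = 6 \cdot 2 = 12$)
$t q = 4 \cdot 12 = 48$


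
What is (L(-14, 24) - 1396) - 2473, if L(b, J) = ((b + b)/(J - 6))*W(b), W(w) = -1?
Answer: -34807/9 ≈ -3867.4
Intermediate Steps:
L(b, J) = -2*b/(-6 + J) (L(b, J) = ((b + b)/(J - 6))*(-1) = ((2*b)/(-6 + J))*(-1) = (2*b/(-6 + J))*(-1) = -2*b/(-6 + J))
(L(-14, 24) - 1396) - 2473 = (-2*(-14)/(-6 + 24) - 1396) - 2473 = (-2*(-14)/18 - 1396) - 2473 = (-2*(-14)*1/18 - 1396) - 2473 = (14/9 - 1396) - 2473 = -12550/9 - 2473 = -34807/9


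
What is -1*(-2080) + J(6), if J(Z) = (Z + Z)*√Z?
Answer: 2080 + 12*√6 ≈ 2109.4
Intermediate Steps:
J(Z) = 2*Z^(3/2) (J(Z) = (2*Z)*√Z = 2*Z^(3/2))
-1*(-2080) + J(6) = -1*(-2080) + 2*6^(3/2) = 2080 + 2*(6*√6) = 2080 + 12*√6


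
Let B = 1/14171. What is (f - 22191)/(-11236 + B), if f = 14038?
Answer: 115536163/159225355 ≈ 0.72561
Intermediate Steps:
B = 1/14171 ≈ 7.0567e-5
(f - 22191)/(-11236 + B) = (14038 - 22191)/(-11236 + 1/14171) = -8153/(-159225355/14171) = -8153*(-14171/159225355) = 115536163/159225355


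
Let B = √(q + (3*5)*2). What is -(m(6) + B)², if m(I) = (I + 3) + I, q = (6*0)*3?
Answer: -(15 + √30)² ≈ -419.32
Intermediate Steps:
q = 0 (q = 0*3 = 0)
m(I) = 3 + 2*I (m(I) = (3 + I) + I = 3 + 2*I)
B = √30 (B = √(0 + (3*5)*2) = √(0 + 15*2) = √(0 + 30) = √30 ≈ 5.4772)
-(m(6) + B)² = -((3 + 2*6) + √30)² = -((3 + 12) + √30)² = -(15 + √30)²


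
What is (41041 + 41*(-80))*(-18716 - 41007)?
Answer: -2255200203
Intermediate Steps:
(41041 + 41*(-80))*(-18716 - 41007) = (41041 - 3280)*(-59723) = 37761*(-59723) = -2255200203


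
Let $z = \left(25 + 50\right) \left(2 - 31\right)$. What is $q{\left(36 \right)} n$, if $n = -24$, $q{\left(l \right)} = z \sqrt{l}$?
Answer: $313200$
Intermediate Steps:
$z = -2175$ ($z = 75 \left(-29\right) = -2175$)
$q{\left(l \right)} = - 2175 \sqrt{l}$
$q{\left(36 \right)} n = - 2175 \sqrt{36} \left(-24\right) = \left(-2175\right) 6 \left(-24\right) = \left(-13050\right) \left(-24\right) = 313200$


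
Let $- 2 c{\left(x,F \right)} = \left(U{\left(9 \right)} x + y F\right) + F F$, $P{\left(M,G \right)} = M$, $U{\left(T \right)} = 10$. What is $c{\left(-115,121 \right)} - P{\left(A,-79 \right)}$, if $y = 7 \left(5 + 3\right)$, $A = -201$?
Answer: $- \frac{19865}{2} \approx -9932.5$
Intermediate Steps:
$y = 56$ ($y = 7 \cdot 8 = 56$)
$c{\left(x,F \right)} = - 28 F - 5 x - \frac{F^{2}}{2}$ ($c{\left(x,F \right)} = - \frac{\left(10 x + 56 F\right) + F F}{2} = - \frac{\left(10 x + 56 F\right) + F^{2}}{2} = - \frac{F^{2} + 10 x + 56 F}{2} = - 28 F - 5 x - \frac{F^{2}}{2}$)
$c{\left(-115,121 \right)} - P{\left(A,-79 \right)} = \left(\left(-28\right) 121 - -575 - \frac{121^{2}}{2}\right) - -201 = \left(-3388 + 575 - \frac{14641}{2}\right) + 201 = - \frac{20267}{2} + 201 = - \frac{19865}{2}$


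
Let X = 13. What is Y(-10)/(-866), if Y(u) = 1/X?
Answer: -1/11258 ≈ -8.8826e-5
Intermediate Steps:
Y(u) = 1/13
Y(-10)/(-866) = (1/13)/(-866) = (1/13)*(-1/866) = -1/11258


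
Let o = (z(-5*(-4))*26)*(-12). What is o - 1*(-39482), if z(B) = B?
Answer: 33242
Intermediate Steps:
o = -6240 (o = (-5*(-4)*26)*(-12) = (20*26)*(-12) = 520*(-12) = -6240)
o - 1*(-39482) = -6240 - 1*(-39482) = -6240 + 39482 = 33242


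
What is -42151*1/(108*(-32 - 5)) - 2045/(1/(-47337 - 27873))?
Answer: 614602624351/3996 ≈ 1.5380e+8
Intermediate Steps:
-42151*1/(108*(-32 - 5)) - 2045/(1/(-47337 - 27873)) = -42151/((-37*108)) - 2045/(1/(-75210)) = -42151/(-3996) - 2045/(-1/75210) = -42151*(-1/3996) - 2045*(-75210) = 42151/3996 + 153804450 = 614602624351/3996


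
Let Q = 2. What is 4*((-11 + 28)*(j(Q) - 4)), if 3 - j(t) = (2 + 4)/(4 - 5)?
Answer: 340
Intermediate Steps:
j(t) = 9 (j(t) = 3 - (2 + 4)/(4 - 5) = 3 - 6/(-1) = 3 - 6*(-1) = 3 - 1*(-6) = 3 + 6 = 9)
4*((-11 + 28)*(j(Q) - 4)) = 4*((-11 + 28)*(9 - 4)) = 4*(17*5) = 4*85 = 340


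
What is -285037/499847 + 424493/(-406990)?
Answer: -328188761201/203432730530 ≈ -1.6133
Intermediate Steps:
-285037/499847 + 424493/(-406990) = -285037*1/499847 + 424493*(-1/406990) = -285037/499847 - 424493/406990 = -328188761201/203432730530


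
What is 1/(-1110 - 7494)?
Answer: -1/8604 ≈ -0.00011622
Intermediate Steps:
1/(-1110 - 7494) = 1/(-8604) = -1/8604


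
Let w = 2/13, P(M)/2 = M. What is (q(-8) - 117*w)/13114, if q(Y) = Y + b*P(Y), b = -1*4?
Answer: 19/6557 ≈ 0.0028977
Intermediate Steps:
P(M) = 2*M
w = 2/13 (w = 2*(1/13) = 2/13 ≈ 0.15385)
b = -4
q(Y) = -7*Y (q(Y) = Y - 8*Y = -7*Y)
(q(-8) - 117*w)/13114 = (-7*(-8) - 117*2/13)/13114 = (56 - 18)*(1/13114) = 38*(1/13114) = 19/6557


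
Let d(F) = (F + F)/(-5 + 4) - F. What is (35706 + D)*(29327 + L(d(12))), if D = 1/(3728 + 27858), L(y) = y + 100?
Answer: 33147455392347/31586 ≈ 1.0494e+9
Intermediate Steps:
d(F) = -3*F (d(F) = (2*F)/(-1) - F = (2*F)*(-1) - F = -2*F - F = -3*F)
L(y) = 100 + y
D = 1/31586 ≈ 3.1660e-5
(35706 + D)*(29327 + L(d(12))) = (35706 + 1/31586)*(29327 + (100 - 3*12)) = 1127809717*(29327 + (100 - 36))/31586 = 1127809717*(29327 + 64)/31586 = (1127809717/31586)*29391 = 33147455392347/31586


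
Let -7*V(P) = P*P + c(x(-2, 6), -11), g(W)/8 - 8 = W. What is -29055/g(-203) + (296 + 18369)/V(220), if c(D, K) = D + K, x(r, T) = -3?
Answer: 3082137/193544 ≈ 15.925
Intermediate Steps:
g(W) = 64 + 8*W
V(P) = 2 - P²/7 (V(P) = -(P*P + (-3 - 11))/7 = -(P² - 14)/7 = -(-14 + P²)/7 = 2 - P²/7)
-29055/g(-203) + (296 + 18369)/V(220) = -29055/(64 + 8*(-203)) + (296 + 18369)/(2 - ⅐*220²) = -29055/(64 - 1624) + 18665/(2 - ⅐*48400) = -29055/(-1560) + 18665/(2 - 48400/7) = -29055*(-1/1560) + 18665/(-48386/7) = 149/8 + 18665*(-7/48386) = 149/8 - 130655/48386 = 3082137/193544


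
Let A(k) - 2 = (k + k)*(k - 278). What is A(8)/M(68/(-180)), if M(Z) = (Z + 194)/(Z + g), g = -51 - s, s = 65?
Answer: 22613366/8713 ≈ 2595.4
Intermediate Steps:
g = -116 (g = -51 - 1*65 = -51 - 65 = -116)
A(k) = 2 + 2*k*(-278 + k) (A(k) = 2 + (k + k)*(k - 278) = 2 + (2*k)*(-278 + k) = 2 + 2*k*(-278 + k))
M(Z) = (194 + Z)/(-116 + Z) (M(Z) = (Z + 194)/(Z - 116) = (194 + Z)/(-116 + Z))
A(8)/M(68/(-180)) = (2 - 556*8 + 2*8²)/(((194 + 68/(-180))/(-116 + 68/(-180)))) = (2 - 4448 + 2*64)/(((194 + 68*(-1/180))/(-116 + 68*(-1/180)))) = (2 - 4448 + 128)/(((194 - 17/45)/(-116 - 17/45))) = -4318/((8713/45)/(-5237/45)) = -4318/((-45/5237*8713/45)) = -4318/(-8713/5237) = -4318*(-5237/8713) = 22613366/8713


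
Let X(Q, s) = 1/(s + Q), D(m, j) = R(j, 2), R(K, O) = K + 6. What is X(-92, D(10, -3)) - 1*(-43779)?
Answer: 3896330/89 ≈ 43779.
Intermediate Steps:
R(K, O) = 6 + K
D(m, j) = 6 + j
X(Q, s) = 1/(Q + s)
X(-92, D(10, -3)) - 1*(-43779) = 1/(-92 + (6 - 3)) - 1*(-43779) = 1/(-92 + 3) + 43779 = 1/(-89) + 43779 = -1/89 + 43779 = 3896330/89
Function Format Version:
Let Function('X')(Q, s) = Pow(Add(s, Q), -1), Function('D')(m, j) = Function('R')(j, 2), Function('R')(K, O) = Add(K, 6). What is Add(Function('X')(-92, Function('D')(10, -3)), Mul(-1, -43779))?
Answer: Rational(3896330, 89) ≈ 43779.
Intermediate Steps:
Function('R')(K, O) = Add(6, K)
Function('D')(m, j) = Add(6, j)
Function('X')(Q, s) = Pow(Add(Q, s), -1)
Add(Function('X')(-92, Function('D')(10, -3)), Mul(-1, -43779)) = Add(Pow(Add(-92, Add(6, -3)), -1), Mul(-1, -43779)) = Add(Pow(Add(-92, 3), -1), 43779) = Add(Pow(-89, -1), 43779) = Add(Rational(-1, 89), 43779) = Rational(3896330, 89)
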